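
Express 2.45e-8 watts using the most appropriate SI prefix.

= 24.5e-9 watts; 1e-9 is nano.

24.5 nanowatts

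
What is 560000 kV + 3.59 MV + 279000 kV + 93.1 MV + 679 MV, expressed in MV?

In MV:
  560000 kV = 560000e-3 MV = 560
  3.59 MV → 3.59
  279000 kV = 279000e-3 MV = 279
  93.1 MV → 93.1
  679 MV → 679
Sum: 560 + 3.59 + 279 + 93.1 + 679 = 1614.69

1614.69 MV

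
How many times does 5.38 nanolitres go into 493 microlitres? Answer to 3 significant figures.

91600

(493e-6) / (5.38e-9) = 91.64e3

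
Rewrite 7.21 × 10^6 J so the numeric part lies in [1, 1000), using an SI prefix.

7.21 MJ

= 7.21 × 10^6 J; 10^6 is mega.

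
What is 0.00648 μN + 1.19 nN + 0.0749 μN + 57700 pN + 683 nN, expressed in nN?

823.27 nN

In nN:
  0.00648 μN = 0.00648 × 10^3 nN = 6.48
  1.19 nN → 1.19
  0.0749 μN = 0.0749 × 10^3 nN = 74.9
  57700 pN = 57700 × 10^-3 nN = 57.7
  683 nN → 683
Sum: 6.48 + 1.19 + 74.9 + 57.7 + 683 = 823.27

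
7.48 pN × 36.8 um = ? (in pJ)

7.48 × 10⁻¹² × 36.8 × 10⁻⁶ = 275.264 × 10⁻¹⁸ J

0.000275264 pJ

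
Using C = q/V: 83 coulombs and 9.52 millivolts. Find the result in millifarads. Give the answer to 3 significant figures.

8720000 millifarads

(83) / (9.52e-3) = 8.7185e3 F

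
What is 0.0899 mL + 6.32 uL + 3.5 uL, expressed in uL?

In uL:
  0.0899 mL = 0.0899e3 uL = 89.9
  6.32 uL → 6.32
  3.5 uL → 3.5
Sum: 89.9 + 6.32 + 3.5 = 99.72

99.72 uL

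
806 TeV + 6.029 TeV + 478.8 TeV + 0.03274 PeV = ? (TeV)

In TeV:
  806 TeV → 806
  6.029 TeV → 6.029
  478.8 TeV → 478.8
  0.03274 PeV = 0.03274 × 10^3 TeV = 32.74
Sum: 806 + 6.029 + 478.8 + 32.74 = 1323.569

1323.569 TeV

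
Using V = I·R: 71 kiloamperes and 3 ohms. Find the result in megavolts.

0.213 megavolts

71 × 10³ × 3 = 213 × 10³ V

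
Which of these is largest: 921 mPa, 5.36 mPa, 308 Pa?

921 mPa = 0.921 Pa
5.36 mPa = 0.00536 Pa
308 Pa = 308 Pa

308 Pa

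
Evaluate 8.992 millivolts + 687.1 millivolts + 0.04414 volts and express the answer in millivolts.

In millivolts:
  8.992 millivolts → 8.992
  687.1 millivolts → 687.1
  0.04414 volts = 0.04414e3 millivolts = 44.14
Sum: 8.992 + 687.1 + 44.14 = 740.232

740.232 millivolts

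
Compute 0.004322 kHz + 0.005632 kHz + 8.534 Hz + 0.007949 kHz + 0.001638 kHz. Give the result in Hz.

28.075 Hz

In Hz:
  0.004322 kHz = 0.004322 × 10^3 Hz = 4.322
  0.005632 kHz = 0.005632 × 10^3 Hz = 5.632
  8.534 Hz → 8.534
  0.007949 kHz = 0.007949 × 10^3 Hz = 7.949
  0.001638 kHz = 0.001638 × 10^3 Hz = 1.638
Sum: 4.322 + 5.632 + 8.534 + 7.949 + 1.638 = 28.075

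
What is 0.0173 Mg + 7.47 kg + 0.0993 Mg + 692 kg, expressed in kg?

In kg:
  0.0173 Mg = 0.0173 × 10^3 kg = 17.3
  7.47 kg → 7.47
  0.0993 Mg = 0.0993 × 10^3 kg = 99.3
  692 kg → 692
Sum: 17.3 + 7.47 + 99.3 + 692 = 816.07

816.07 kg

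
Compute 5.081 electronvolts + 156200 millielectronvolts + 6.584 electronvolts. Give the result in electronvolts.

In electronvolts:
  5.081 electronvolts → 5.081
  156200 millielectronvolts = 156200e-3 electronvolts = 156.2
  6.584 electronvolts → 6.584
Sum: 5.081 + 156.2 + 6.584 = 167.865

167.865 electronvolts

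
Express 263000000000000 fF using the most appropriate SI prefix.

= 263e-3 F; 1e-3 is milli.

263 mF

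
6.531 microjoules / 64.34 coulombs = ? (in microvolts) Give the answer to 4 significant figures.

0.1015 microvolts

(6.531 × 10⁻⁶) / (64.34) = 0.101508 × 10⁻⁶ V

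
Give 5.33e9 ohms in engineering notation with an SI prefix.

5.33 gigaohms

= 5.33e9 ohms; 1e9 is giga.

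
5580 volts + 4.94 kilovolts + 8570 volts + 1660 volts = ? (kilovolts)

20.75 kilovolts

In kilovolts:
  5580 volts = 5580 × 10⁻³ kilovolts = 5.58
  4.94 kilovolts → 4.94
  8570 volts = 8570 × 10⁻³ kilovolts = 8.57
  1660 volts = 1660 × 10⁻³ kilovolts = 1.66
Sum: 5.58 + 4.94 + 8.57 + 1.66 = 20.75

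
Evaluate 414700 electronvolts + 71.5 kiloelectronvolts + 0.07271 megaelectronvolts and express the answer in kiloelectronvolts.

558.91 kiloelectronvolts

In kiloelectronvolts:
  414700 electronvolts = 414700 × 10^-3 kiloelectronvolts = 414.7
  71.5 kiloelectronvolts → 71.5
  0.07271 megaelectronvolts = 0.07271 × 10^3 kiloelectronvolts = 72.71
Sum: 414.7 + 71.5 + 72.71 = 558.91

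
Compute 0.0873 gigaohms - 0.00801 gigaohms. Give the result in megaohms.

79.29 megaohms

In megaohms:
  0.0873 gigaohms = 0.0873e3 megaohms = 87.3
  0.00801 gigaohms = 0.00801e3 megaohms = 8.01
Difference: 87.3 - 8.01 = 79.29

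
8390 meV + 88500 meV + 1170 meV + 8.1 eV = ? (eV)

106.16 eV

In eV:
  8390 meV = 8390 × 10⁻³ eV = 8.39
  88500 meV = 88500 × 10⁻³ eV = 88.5
  1170 meV = 1170 × 10⁻³ eV = 1.17
  8.1 eV → 8.1
Sum: 8.39 + 88.5 + 1.17 + 8.1 = 106.16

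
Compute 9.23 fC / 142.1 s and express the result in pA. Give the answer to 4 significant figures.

(9.23 × 10⁻¹⁵) / (142.1) = 0.0649543 × 10⁻¹⁵ A

0.00006495 pA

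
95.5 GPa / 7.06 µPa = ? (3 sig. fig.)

13500000000000000

(95.5e9) / (7.06e-6) = 13.53e15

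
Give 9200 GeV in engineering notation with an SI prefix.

9.2 TeV

= 9.2e12 eV; 1e12 is tera.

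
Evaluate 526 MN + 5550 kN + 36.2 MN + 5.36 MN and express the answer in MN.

573.11 MN

In MN:
  526 MN → 526
  5550 kN = 5550 × 10⁻³ MN = 5.55
  36.2 MN → 36.2
  5.36 MN → 5.36
Sum: 526 + 5.55 + 36.2 + 5.36 = 573.11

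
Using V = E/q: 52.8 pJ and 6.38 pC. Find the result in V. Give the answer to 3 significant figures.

8.28 V

(52.8 × 10⁻¹²) / (6.38 × 10⁻¹²) = 8.2759 V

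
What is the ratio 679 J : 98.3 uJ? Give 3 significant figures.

6910000

(679) / (98.3 × 10^-6) = 6.907 × 10^6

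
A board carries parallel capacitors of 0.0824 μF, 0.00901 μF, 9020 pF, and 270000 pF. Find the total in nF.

370.43 nF

In nF:
  0.0824 μF = 0.0824e3 nF = 82.4
  0.00901 μF = 0.00901e3 nF = 9.01
  9020 pF = 9020e-3 nF = 9.02
  270000 pF = 270000e-3 nF = 270
Sum: 82.4 + 9.01 + 9.02 + 270 = 370.43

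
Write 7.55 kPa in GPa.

kilo = 10³, giga = 10⁹; factor is 10⁻⁶.
7.55 × 10⁻⁶ = 0.00000755

0.00000755 GPa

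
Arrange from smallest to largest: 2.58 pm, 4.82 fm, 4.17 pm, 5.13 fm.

4.82 fm < 5.13 fm < 2.58 pm < 4.17 pm

2.58 pm = 0.00000000000258 m
4.82 fm = 0.00000000000000482 m
4.17 pm = 0.00000000000417 m
5.13 fm = 0.00000000000000513 m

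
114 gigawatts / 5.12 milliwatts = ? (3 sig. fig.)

22300000000000

(114 × 10^9) / (5.12 × 10^-3) = 22.27 × 10^12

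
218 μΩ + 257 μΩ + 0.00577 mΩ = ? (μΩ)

480.77 μΩ

In μΩ:
  218 μΩ → 218
  257 μΩ → 257
  0.00577 mΩ = 0.00577e3 μΩ = 5.77
Sum: 218 + 257 + 5.77 = 480.77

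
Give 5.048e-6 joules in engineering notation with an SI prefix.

5.048 microjoules

= 5.048e-6 joules; 1e-6 is micro.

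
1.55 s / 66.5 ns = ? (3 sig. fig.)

23300000

(1.55) / (66.5 × 10^-9) = 0.02331 × 10^9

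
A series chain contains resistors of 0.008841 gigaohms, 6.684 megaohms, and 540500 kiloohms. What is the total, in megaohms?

556.025 megaohms

In megaohms:
  0.008841 gigaohms = 0.008841e3 megaohms = 8.841
  6.684 megaohms → 6.684
  540500 kiloohms = 540500e-3 megaohms = 540.5
Sum: 8.841 + 6.684 + 540.5 = 556.025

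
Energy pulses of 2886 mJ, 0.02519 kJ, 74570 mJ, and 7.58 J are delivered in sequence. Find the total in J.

In J:
  2886 mJ = 2886 × 10^-3 J = 2.886
  0.02519 kJ = 0.02519 × 10^3 J = 25.19
  74570 mJ = 74570 × 10^-3 J = 74.57
  7.58 J → 7.58
Sum: 2.886 + 25.19 + 74.57 + 7.58 = 110.226

110.226 J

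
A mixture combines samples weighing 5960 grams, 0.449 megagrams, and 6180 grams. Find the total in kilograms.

In kilograms:
  5960 grams = 5960e-3 kilograms = 5.96
  0.449 megagrams = 0.449e3 kilograms = 449
  6180 grams = 6180e-3 kilograms = 6.18
Sum: 5.96 + 449 + 6.18 = 461.14

461.14 kilograms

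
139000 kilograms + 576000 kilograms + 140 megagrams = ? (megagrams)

In megagrams:
  139000 kilograms = 139000 × 10^-3 megagrams = 139
  576000 kilograms = 576000 × 10^-3 megagrams = 576
  140 megagrams → 140
Sum: 139 + 576 + 140 = 855

855 megagrams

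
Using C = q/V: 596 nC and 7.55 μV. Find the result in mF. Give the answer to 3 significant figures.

78.9 mF

(596 × 10⁻⁹) / (7.55 × 10⁻⁶) = 78.94 × 10⁻³ F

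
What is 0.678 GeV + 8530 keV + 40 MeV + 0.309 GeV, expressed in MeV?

1035.53 MeV

In MeV:
  0.678 GeV = 0.678e3 MeV = 678
  8530 keV = 8530e-3 MeV = 8.53
  40 MeV → 40
  0.309 GeV = 0.309e3 MeV = 309
Sum: 678 + 8.53 + 40 + 309 = 1035.53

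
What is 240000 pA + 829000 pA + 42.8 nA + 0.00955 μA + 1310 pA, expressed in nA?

1122.66 nA

In nA:
  240000 pA = 240000e-3 nA = 240
  829000 pA = 829000e-3 nA = 829
  42.8 nA → 42.8
  0.00955 μA = 0.00955e3 nA = 9.55
  1310 pA = 1310e-3 nA = 1.31
Sum: 240 + 829 + 42.8 + 9.55 + 1.31 = 1122.66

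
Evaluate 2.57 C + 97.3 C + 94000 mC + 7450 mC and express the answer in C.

In C:
  2.57 C → 2.57
  97.3 C → 97.3
  94000 mC = 94000e-3 C = 94
  7450 mC = 7450e-3 C = 7.45
Sum: 2.57 + 97.3 + 94 + 7.45 = 201.32

201.32 C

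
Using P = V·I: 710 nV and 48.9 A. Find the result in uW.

34.719 uW

710 × 10^-9 × 48.9 = 34719 × 10^-9 W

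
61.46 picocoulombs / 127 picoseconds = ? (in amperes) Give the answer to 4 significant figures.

(61.46e-12) / (127e-12) = 0.483937 A

0.4839 amperes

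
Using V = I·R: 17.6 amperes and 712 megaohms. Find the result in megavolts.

17.6 × 712e6 = 12531.2e6 V

12531.2 megavolts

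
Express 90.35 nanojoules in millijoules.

0.00009035 millijoules

nano = 10^-9, milli = 10^-3; factor is 10^-6.
90.35 × 10^-6 = 0.00009035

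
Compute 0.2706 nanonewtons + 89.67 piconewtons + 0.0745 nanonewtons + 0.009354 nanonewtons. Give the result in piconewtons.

In piconewtons:
  0.2706 nanonewtons = 0.2706e3 piconewtons = 270.6
  89.67 piconewtons → 89.67
  0.0745 nanonewtons = 0.0745e3 piconewtons = 74.5
  0.009354 nanonewtons = 0.009354e3 piconewtons = 9.354
Sum: 270.6 + 89.67 + 74.5 + 9.354 = 444.124

444.124 piconewtons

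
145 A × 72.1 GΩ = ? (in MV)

145 × 72.1 × 10⁹ = 10454.5 × 10⁹ V

10454500 MV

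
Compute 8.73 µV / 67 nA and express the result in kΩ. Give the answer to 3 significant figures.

0.130 kΩ

(8.73 × 10⁻⁶) / (67 × 10⁻⁹) = 0.1303 × 10³ Ω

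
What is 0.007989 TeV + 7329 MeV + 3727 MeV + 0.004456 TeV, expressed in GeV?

23.501 GeV

In GeV:
  0.007989 TeV = 0.007989 × 10³ GeV = 7.989
  7329 MeV = 7329 × 10⁻³ GeV = 7.329
  3727 MeV = 3727 × 10⁻³ GeV = 3.727
  0.004456 TeV = 0.004456 × 10³ GeV = 4.456
Sum: 7.989 + 7.329 + 3.727 + 4.456 = 23.501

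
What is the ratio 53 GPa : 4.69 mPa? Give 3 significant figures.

11300000000000

(53e9) / (4.69e-3) = 11.3e12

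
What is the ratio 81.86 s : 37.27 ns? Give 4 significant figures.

(81.86) / (37.27 × 10⁻⁹) = 2.1964 × 10⁹

2196000000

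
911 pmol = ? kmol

0.000000000000911 kmol

pico = 10⁻¹², kilo = 10³; factor is 10⁻¹⁵.
911 × 10⁻¹⁵ = 0.000000000000911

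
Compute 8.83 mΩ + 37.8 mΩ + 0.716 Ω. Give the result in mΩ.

762.63 mΩ

In mΩ:
  8.83 mΩ → 8.83
  37.8 mΩ → 37.8
  0.716 Ω = 0.716 × 10³ mΩ = 716
Sum: 8.83 + 37.8 + 716 = 762.63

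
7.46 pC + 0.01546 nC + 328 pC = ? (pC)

In pC:
  7.46 pC → 7.46
  0.01546 nC = 0.01546 × 10^3 pC = 15.46
  328 pC → 328
Sum: 7.46 + 15.46 + 328 = 350.92

350.92 pC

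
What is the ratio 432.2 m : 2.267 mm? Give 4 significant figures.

190600

(432.2) / (2.267 × 10⁻³) = 190.65 × 10³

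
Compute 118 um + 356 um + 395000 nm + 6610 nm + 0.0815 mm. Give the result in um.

In um:
  118 um → 118
  356 um → 356
  395000 nm = 395000 × 10⁻³ um = 395
  6610 nm = 6610 × 10⁻³ um = 6.61
  0.0815 mm = 0.0815 × 10³ um = 81.5
Sum: 118 + 356 + 395 + 6.61 + 81.5 = 957.11

957.11 um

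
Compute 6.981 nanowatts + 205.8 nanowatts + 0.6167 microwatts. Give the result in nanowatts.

In nanowatts:
  6.981 nanowatts → 6.981
  205.8 nanowatts → 205.8
  0.6167 microwatts = 0.6167 × 10^3 nanowatts = 616.7
Sum: 6.981 + 205.8 + 616.7 = 829.481

829.481 nanowatts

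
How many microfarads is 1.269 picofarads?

0.000001269 microfarads

pico = 1e-12, micro = 1e-6; factor is 1e-6.
1.269 × 1e-6 = 0.000001269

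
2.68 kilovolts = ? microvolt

kilo = 1e3, micro = 1e-6; factor is 1e9.
2.68 × 1e9 = 2680000000

2680000000 microvolts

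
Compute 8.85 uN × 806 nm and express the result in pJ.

7.1331 pJ

8.85e-6 × 806e-9 = 7133.1e-15 J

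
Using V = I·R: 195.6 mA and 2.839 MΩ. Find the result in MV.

0.5553084 MV

195.6 × 10^-3 × 2.839 × 10^6 = 555.3084 × 10^3 V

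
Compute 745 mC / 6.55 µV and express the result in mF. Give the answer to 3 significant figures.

114000000 mF

(745 × 10^-3) / (6.55 × 10^-6) = 113.74 × 10^3 F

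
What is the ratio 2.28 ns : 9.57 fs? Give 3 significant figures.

238000

(2.28 × 10^-9) / (9.57 × 10^-15) = 0.2382 × 10^6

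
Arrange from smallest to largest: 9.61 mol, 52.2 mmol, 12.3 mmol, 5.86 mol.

9.61 mol = 9.61 mol
52.2 mmol = 0.0522 mol
12.3 mmol = 0.0123 mol
5.86 mol = 5.86 mol

12.3 mmol < 52.2 mmol < 5.86 mol < 9.61 mol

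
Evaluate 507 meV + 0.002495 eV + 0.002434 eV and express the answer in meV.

511.929 meV

In meV:
  507 meV → 507
  0.002495 eV = 0.002495 × 10^3 meV = 2.495
  0.002434 eV = 0.002434 × 10^3 meV = 2.434
Sum: 507 + 2.495 + 2.434 = 511.929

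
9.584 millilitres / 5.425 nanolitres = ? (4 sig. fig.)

(9.584 × 10⁻³) / (5.425 × 10⁻⁹) = 1.7666 × 10⁶

1767000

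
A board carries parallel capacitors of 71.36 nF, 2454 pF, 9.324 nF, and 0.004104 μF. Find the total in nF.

In nF:
  71.36 nF → 71.36
  2454 pF = 2454e-3 nF = 2.454
  9.324 nF → 9.324
  0.004104 μF = 0.004104e3 nF = 4.104
Sum: 71.36 + 2.454 + 9.324 + 4.104 = 87.242

87.242 nF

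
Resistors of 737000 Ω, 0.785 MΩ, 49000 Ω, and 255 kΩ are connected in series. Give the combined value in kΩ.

1826 kΩ

In kΩ:
  737000 Ω = 737000 × 10⁻³ kΩ = 737
  0.785 MΩ = 0.785 × 10³ kΩ = 785
  49000 Ω = 49000 × 10⁻³ kΩ = 49
  255 kΩ → 255
Sum: 737 + 785 + 49 + 255 = 1826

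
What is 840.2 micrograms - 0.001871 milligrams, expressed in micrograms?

In micrograms:
  840.2 micrograms → 840.2
  0.001871 milligrams = 0.001871e3 micrograms = 1.871
Difference: 840.2 - 1.871 = 838.329

838.329 micrograms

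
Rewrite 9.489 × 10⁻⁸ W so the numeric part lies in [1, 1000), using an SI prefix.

= 94.89 × 10⁻⁹ W; 10⁻⁹ is nano.

94.89 nW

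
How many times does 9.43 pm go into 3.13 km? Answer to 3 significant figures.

(3.13 × 10³) / (9.43 × 10⁻¹²) = 0.3319 × 10¹⁵

332000000000000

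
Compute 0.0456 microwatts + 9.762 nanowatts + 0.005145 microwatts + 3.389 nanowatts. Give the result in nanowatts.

63.896 nanowatts

In nanowatts:
  0.0456 microwatts = 0.0456 × 10^3 nanowatts = 45.6
  9.762 nanowatts → 9.762
  0.005145 microwatts = 0.005145 × 10^3 nanowatts = 5.145
  3.389 nanowatts → 3.389
Sum: 45.6 + 9.762 + 5.145 + 3.389 = 63.896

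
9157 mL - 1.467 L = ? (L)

7.69 L

In L:
  9157 mL = 9157 × 10^-3 L = 9.157
  1.467 L → 1.467
Difference: 9.157 - 1.467 = 7.69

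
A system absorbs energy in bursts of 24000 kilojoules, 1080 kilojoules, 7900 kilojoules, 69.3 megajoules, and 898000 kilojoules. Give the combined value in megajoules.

In megajoules:
  24000 kilojoules = 24000 × 10^-3 megajoules = 24
  1080 kilojoules = 1080 × 10^-3 megajoules = 1.08
  7900 kilojoules = 7900 × 10^-3 megajoules = 7.9
  69.3 megajoules → 69.3
  898000 kilojoules = 898000 × 10^-3 megajoules = 898
Sum: 24 + 1.08 + 7.9 + 69.3 + 898 = 1000.28

1000.28 megajoules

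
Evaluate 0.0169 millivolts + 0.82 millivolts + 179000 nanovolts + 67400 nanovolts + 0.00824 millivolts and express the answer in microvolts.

1091.54 microvolts

In microvolts:
  0.0169 millivolts = 0.0169e3 microvolts = 16.9
  0.82 millivolts = 0.82e3 microvolts = 820
  179000 nanovolts = 179000e-3 microvolts = 179
  67400 nanovolts = 67400e-3 microvolts = 67.4
  0.00824 millivolts = 0.00824e3 microvolts = 8.24
Sum: 16.9 + 820 + 179 + 67.4 + 8.24 = 1091.54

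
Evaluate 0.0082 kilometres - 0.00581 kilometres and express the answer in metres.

2.39 metres

In metres:
  0.0082 kilometres = 0.0082e3 metres = 8.2
  0.00581 kilometres = 0.00581e3 metres = 5.81
Difference: 8.2 - 5.81 = 2.39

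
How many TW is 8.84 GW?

0.00884 TW

giga = 10^9, tera = 10^12; factor is 10^-3.
8.84 × 10^-3 = 0.00884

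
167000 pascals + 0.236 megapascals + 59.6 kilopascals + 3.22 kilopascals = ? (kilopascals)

465.82 kilopascals

In kilopascals:
  167000 pascals = 167000e-3 kilopascals = 167
  0.236 megapascals = 0.236e3 kilopascals = 236
  59.6 kilopascals → 59.6
  3.22 kilopascals → 3.22
Sum: 167 + 236 + 59.6 + 3.22 = 465.82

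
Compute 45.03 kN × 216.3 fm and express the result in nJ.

45.03 × 10^3 × 216.3 × 10^-15 = 9739.989 × 10^-12 J

9.739989 nJ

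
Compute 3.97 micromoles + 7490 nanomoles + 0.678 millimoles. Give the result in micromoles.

689.46 micromoles

In micromoles:
  3.97 micromoles → 3.97
  7490 nanomoles = 7490 × 10^-3 micromoles = 7.49
  0.678 millimoles = 0.678 × 10^3 micromoles = 678
Sum: 3.97 + 7.49 + 678 = 689.46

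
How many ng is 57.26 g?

57260000000 ng

(no prefix) = 1e0, nano = 1e-9; factor is 1e9.
57.26 × 1e9 = 57260000000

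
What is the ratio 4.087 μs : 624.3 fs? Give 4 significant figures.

6547000

(4.087 × 10^-6) / (624.3 × 10^-15) = 0.0065465 × 10^9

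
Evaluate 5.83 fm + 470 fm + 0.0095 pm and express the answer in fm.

In fm:
  5.83 fm → 5.83
  470 fm → 470
  0.0095 pm = 0.0095 × 10³ fm = 9.5
Sum: 5.83 + 470 + 9.5 = 485.33

485.33 fm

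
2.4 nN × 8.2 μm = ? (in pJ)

0.01968 pJ

2.4 × 10⁻⁹ × 8.2 × 10⁻⁶ = 19.68 × 10⁻¹⁵ J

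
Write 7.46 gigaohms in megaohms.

giga = 1e9, mega = 1e6; factor is 1e3.
7.46 × 1e3 = 7460

7460 megaohms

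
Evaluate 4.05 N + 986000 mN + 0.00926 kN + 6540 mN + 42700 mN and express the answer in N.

1048.55 N

In N:
  4.05 N → 4.05
  986000 mN = 986000 × 10^-3 N = 986
  0.00926 kN = 0.00926 × 10^3 N = 9.26
  6540 mN = 6540 × 10^-3 N = 6.54
  42700 mN = 42700 × 10^-3 N = 42.7
Sum: 4.05 + 986 + 9.26 + 6.54 + 42.7 = 1048.55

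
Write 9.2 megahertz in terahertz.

0.0000092 terahertz

mega = 10⁶, tera = 10¹²; factor is 10⁻⁶.
9.2 × 10⁻⁶ = 0.0000092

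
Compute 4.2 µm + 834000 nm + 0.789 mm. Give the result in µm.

In µm:
  4.2 µm → 4.2
  834000 nm = 834000 × 10^-3 µm = 834
  0.789 mm = 0.789 × 10^3 µm = 789
Sum: 4.2 + 834 + 789 = 1627.2

1627.2 µm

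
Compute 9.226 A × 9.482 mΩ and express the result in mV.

9.226 × 9.482e-3 = 87.480932e-3 V

87.480932 mV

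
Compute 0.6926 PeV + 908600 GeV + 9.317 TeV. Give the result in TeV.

In TeV:
  0.6926 PeV = 0.6926 × 10³ TeV = 692.6
  908600 GeV = 908600 × 10⁻³ TeV = 908.6
  9.317 TeV → 9.317
Sum: 692.6 + 908.6 + 9.317 = 1610.517

1610.517 TeV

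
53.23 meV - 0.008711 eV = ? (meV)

In meV:
  53.23 meV → 53.23
  0.008711 eV = 0.008711e3 meV = 8.711
Difference: 53.23 - 8.711 = 44.519

44.519 meV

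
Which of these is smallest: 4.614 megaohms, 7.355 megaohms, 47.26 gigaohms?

4.614 megaohms

4.614 megaohms = 4614000 ohms
7.355 megaohms = 7355000 ohms
47.26 gigaohms = 47260000000 ohms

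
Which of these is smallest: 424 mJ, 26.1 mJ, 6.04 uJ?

6.04 uJ

424 mJ = 0.424 J
26.1 mJ = 0.0261 J
6.04 uJ = 0.00000604 J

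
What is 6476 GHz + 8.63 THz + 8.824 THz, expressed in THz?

In THz:
  6476 GHz = 6476 × 10^-3 THz = 6.476
  8.63 THz → 8.63
  8.824 THz → 8.824
Sum: 6.476 + 8.63 + 8.824 = 23.93

23.93 THz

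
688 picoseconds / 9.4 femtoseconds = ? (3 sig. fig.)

73200

(688 × 10^-12) / (9.4 × 10^-15) = 73.19 × 10^3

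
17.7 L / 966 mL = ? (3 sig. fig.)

18.3

(17.7) / (966 × 10⁻³) = 0.01832 × 10³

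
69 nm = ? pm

69000 pm

nano = 10^-9, pico = 10^-12; factor is 10^3.
69 × 10^3 = 69000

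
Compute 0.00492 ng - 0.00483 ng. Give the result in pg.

0.09 pg

In pg:
  0.00492 ng = 0.00492e3 pg = 4.92
  0.00483 ng = 0.00483e3 pg = 4.83
Difference: 4.92 - 4.83 = 0.09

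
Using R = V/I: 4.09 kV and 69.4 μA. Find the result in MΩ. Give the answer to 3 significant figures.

58.9 MΩ

(4.09e3) / (69.4e-6) = 0.058934e9 Ω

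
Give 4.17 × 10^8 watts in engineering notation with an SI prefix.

417 megawatts

= 417 × 10^6 watts; 10^6 is mega.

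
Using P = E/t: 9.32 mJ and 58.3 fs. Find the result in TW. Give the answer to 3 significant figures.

0.160 TW

(9.32e-3) / (58.3e-15) = 0.15986e12 W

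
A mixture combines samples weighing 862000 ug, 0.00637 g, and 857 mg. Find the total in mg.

In mg:
  862000 ug = 862000e-3 mg = 862
  0.00637 g = 0.00637e3 mg = 6.37
  857 mg → 857
Sum: 862 + 6.37 + 857 = 1725.37

1725.37 mg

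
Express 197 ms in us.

milli = 10⁻³, micro = 10⁻⁶; factor is 10³.
197 × 10³ = 197000

197000 us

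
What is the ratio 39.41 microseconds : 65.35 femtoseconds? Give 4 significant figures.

(39.41 × 10⁻⁶) / (65.35 × 10⁻¹⁵) = 0.60306 × 10⁹

603100000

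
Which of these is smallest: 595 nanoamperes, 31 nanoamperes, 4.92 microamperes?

31 nanoamperes

595 nanoamperes = 0.000000595 amperes
31 nanoamperes = 0.000000031 amperes
4.92 microamperes = 0.00000492 amperes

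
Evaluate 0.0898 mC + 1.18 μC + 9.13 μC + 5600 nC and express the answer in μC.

In μC:
  0.0898 mC = 0.0898 × 10³ μC = 89.8
  1.18 μC → 1.18
  9.13 μC → 9.13
  5600 nC = 5600 × 10⁻³ μC = 5.6
Sum: 89.8 + 1.18 + 9.13 + 5.6 = 105.71

105.71 μC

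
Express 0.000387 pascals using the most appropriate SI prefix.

387 micropascals

= 387 × 10^-6 pascals; 10^-6 is micro.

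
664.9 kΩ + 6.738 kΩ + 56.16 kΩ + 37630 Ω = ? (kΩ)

765.428 kΩ

In kΩ:
  664.9 kΩ → 664.9
  6.738 kΩ → 6.738
  56.16 kΩ → 56.16
  37630 Ω = 37630 × 10^-3 kΩ = 37.63
Sum: 664.9 + 6.738 + 56.16 + 37.63 = 765.428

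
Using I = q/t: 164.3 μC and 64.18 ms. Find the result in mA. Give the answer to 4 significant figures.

2.560 mA

(164.3 × 10⁻⁶) / (64.18 × 10⁻³) = 2.55999 × 10⁻³ A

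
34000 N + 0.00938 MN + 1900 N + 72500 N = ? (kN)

In kN:
  34000 N = 34000 × 10^-3 kN = 34
  0.00938 MN = 0.00938 × 10^3 kN = 9.38
  1900 N = 1900 × 10^-3 kN = 1.9
  72500 N = 72500 × 10^-3 kN = 72.5
Sum: 34 + 9.38 + 1.9 + 72.5 = 117.78

117.78 kN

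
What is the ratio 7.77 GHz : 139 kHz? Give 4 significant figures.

(7.77 × 10⁹) / (139 × 10³) = 0.055899 × 10⁶

55900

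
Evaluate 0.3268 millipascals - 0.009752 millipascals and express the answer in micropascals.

317.048 micropascals

In micropascals:
  0.3268 millipascals = 0.3268 × 10³ micropascals = 326.8
  0.009752 millipascals = 0.009752 × 10³ micropascals = 9.752
Difference: 326.8 - 9.752 = 317.048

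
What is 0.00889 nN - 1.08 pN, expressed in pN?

In pN:
  0.00889 nN = 0.00889 × 10³ pN = 8.89
  1.08 pN → 1.08
Difference: 8.89 - 1.08 = 7.81

7.81 pN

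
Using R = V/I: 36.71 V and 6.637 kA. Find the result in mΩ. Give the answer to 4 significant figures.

(36.71) / (6.637e3) = 5.53111e-3 Ω

5.531 mΩ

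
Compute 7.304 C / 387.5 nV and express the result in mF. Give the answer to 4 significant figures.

(7.304) / (387.5 × 10^-9) = 0.018849 × 10^9 F

18850000000 mF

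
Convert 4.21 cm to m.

centi = 10^-2, (no prefix) = 10^0; factor is 10^-2.
4.21 × 10^-2 = 0.0421

0.0421 m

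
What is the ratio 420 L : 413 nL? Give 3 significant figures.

1020000000

(420) / (413e-9) = 1.017e9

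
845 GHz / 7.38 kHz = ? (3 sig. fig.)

(845e9) / (7.38e3) = 114.5e6

114000000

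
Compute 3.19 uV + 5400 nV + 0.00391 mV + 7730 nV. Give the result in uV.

20.23 uV

In uV:
  3.19 uV → 3.19
  5400 nV = 5400 × 10⁻³ uV = 5.4
  0.00391 mV = 0.00391 × 10³ uV = 3.91
  7730 nV = 7730 × 10⁻³ uV = 7.73
Sum: 3.19 + 5.4 + 3.91 + 7.73 = 20.23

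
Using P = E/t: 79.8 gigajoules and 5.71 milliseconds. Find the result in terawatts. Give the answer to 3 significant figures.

(79.8 × 10^9) / (5.71 × 10^-3) = 13.975 × 10^12 W

14.0 terawatts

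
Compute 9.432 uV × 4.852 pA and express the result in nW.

9.432e-6 × 4.852e-12 = 45.764064e-18 W

0.000000045764064 nW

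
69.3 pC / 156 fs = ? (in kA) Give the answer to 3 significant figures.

(69.3e-12) / (156e-15) = 0.44423e3 A

0.444 kA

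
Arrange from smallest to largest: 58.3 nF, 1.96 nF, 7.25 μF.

1.96 nF < 58.3 nF < 7.25 μF

58.3 nF = 0.0000000583 F
1.96 nF = 0.00000000196 F
7.25 μF = 0.00000725 F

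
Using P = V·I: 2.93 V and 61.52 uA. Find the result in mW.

0.1802536 mW

2.93 × 61.52 × 10^-6 = 180.2536 × 10^-6 W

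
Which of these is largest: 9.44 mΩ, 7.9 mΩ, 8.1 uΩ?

9.44 mΩ

9.44 mΩ = 0.00944 Ω
7.9 mΩ = 0.0079 Ω
8.1 uΩ = 0.0000081 Ω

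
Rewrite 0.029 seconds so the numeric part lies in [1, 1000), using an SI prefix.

29 milliseconds

= 29e-3 seconds; 1e-3 is milli.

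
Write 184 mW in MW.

0.000000184 MW

milli = 1e-3, mega = 1e6; factor is 1e-9.
184 × 1e-9 = 0.000000184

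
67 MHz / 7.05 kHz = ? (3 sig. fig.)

(67e6) / (7.05e3) = 9.504e3

9500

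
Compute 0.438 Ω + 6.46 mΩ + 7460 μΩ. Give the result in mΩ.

451.92 mΩ

In mΩ:
  0.438 Ω = 0.438 × 10³ mΩ = 438
  6.46 mΩ → 6.46
  7460 μΩ = 7460 × 10⁻³ mΩ = 7.46
Sum: 438 + 6.46 + 7.46 = 451.92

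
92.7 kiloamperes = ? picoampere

kilo = 1e3, pico = 1e-12; factor is 1e15.
92.7 × 1e15 = 92700000000000000

92700000000000000 picoamperes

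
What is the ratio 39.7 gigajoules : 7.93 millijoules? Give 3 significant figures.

5010000000000

(39.7 × 10^9) / (7.93 × 10^-3) = 5.006 × 10^12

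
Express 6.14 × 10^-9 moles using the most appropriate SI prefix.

= 6.14 × 10^-9 moles; 10^-9 is nano.

6.14 nanomoles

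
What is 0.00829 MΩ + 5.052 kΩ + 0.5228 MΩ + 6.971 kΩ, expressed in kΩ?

In kΩ:
  0.00829 MΩ = 0.00829 × 10^3 kΩ = 8.29
  5.052 kΩ → 5.052
  0.5228 MΩ = 0.5228 × 10^3 kΩ = 522.8
  6.971 kΩ → 6.971
Sum: 8.29 + 5.052 + 522.8 + 6.971 = 543.113

543.113 kΩ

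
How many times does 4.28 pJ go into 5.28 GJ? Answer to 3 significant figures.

(5.28e9) / (4.28e-12) = 1.234e21

1230000000000000000000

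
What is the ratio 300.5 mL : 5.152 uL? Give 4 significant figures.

58330

(300.5 × 10⁻³) / (5.152 × 10⁻⁶) = 58.327 × 10³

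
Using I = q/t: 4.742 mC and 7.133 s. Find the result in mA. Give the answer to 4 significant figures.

(4.742 × 10⁻³) / (7.133) = 0.664797 × 10⁻³ A

0.6648 mA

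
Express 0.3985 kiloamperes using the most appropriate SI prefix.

398.5 amperes

= 398.5 amperes; mantissa already in [1, 1000).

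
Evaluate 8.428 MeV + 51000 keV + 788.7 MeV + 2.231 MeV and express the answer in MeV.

In MeV:
  8.428 MeV → 8.428
  51000 keV = 51000 × 10^-3 MeV = 51
  788.7 MeV → 788.7
  2.231 MeV → 2.231
Sum: 8.428 + 51 + 788.7 + 2.231 = 850.359

850.359 MeV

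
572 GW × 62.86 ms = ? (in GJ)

35.95592 GJ

572 × 10⁹ × 62.86 × 10⁻³ = 35955.92 × 10⁶ J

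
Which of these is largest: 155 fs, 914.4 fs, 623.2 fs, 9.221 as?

914.4 fs

155 fs = 0.000000000000155 s
914.4 fs = 0.0000000000009144 s
623.2 fs = 0.0000000000006232 s
9.221 as = 0.000000000000000009221 s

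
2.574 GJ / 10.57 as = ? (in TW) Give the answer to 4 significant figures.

243500000000000 TW

(2.574 × 10^9) / (10.57 × 10^-18) = 0.243519 × 10^27 W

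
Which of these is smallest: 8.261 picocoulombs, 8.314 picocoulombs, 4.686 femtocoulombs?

4.686 femtocoulombs

8.261 picocoulombs = 0.000000000008261 coulombs
8.314 picocoulombs = 0.000000000008314 coulombs
4.686 femtocoulombs = 0.000000000000004686 coulombs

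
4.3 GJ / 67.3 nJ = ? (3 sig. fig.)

63900000000000000

(4.3 × 10⁹) / (67.3 × 10⁻⁹) = 0.06389 × 10¹⁸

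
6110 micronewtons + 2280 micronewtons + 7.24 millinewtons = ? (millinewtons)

In millinewtons:
  6110 micronewtons = 6110 × 10⁻³ millinewtons = 6.11
  2280 micronewtons = 2280 × 10⁻³ millinewtons = 2.28
  7.24 millinewtons → 7.24
Sum: 6.11 + 2.28 + 7.24 = 15.63

15.63 millinewtons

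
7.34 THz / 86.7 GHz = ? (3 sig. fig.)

(7.34 × 10^12) / (86.7 × 10^9) = 0.08466 × 10^3

84.7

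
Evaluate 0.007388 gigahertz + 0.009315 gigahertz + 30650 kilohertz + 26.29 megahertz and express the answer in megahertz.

In megahertz:
  0.007388 gigahertz = 0.007388e3 megahertz = 7.388
  0.009315 gigahertz = 0.009315e3 megahertz = 9.315
  30650 kilohertz = 30650e-3 megahertz = 30.65
  26.29 megahertz → 26.29
Sum: 7.388 + 9.315 + 30.65 + 26.29 = 73.643

73.643 megahertz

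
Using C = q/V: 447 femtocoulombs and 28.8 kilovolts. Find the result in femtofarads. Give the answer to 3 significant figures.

0.0155 femtofarads

(447e-15) / (28.8e3) = 15.521e-18 F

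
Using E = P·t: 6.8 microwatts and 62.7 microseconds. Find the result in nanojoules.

6.8 × 10^-6 × 62.7 × 10^-6 = 426.36 × 10^-12 J

0.42636 nanojoules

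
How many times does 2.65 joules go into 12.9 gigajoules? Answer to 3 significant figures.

4870000000

(12.9 × 10⁹) / (2.65) = 4.868 × 10⁹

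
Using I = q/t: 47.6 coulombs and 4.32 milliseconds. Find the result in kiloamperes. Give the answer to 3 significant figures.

11.0 kiloamperes

(47.6) / (4.32 × 10^-3) = 11.019 × 10^3 A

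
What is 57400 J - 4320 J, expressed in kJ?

53.08 kJ

In kJ:
  57400 J = 57400 × 10⁻³ kJ = 57.4
  4320 J = 4320 × 10⁻³ kJ = 4.32
Difference: 57.4 - 4.32 = 53.08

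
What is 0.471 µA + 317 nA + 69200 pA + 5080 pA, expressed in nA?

862.28 nA

In nA:
  0.471 µA = 0.471 × 10^3 nA = 471
  317 nA → 317
  69200 pA = 69200 × 10^-3 nA = 69.2
  5080 pA = 5080 × 10^-3 nA = 5.08
Sum: 471 + 317 + 69.2 + 5.08 = 862.28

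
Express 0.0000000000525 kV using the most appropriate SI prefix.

52.5 nV

= 52.5 × 10^-9 V; 10^-9 is nano.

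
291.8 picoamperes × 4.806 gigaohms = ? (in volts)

291.8 × 10^-12 × 4.806 × 10^9 = 1402.3908 × 10^-3 V

1.4023908 volts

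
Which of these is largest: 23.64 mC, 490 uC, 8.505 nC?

23.64 mC

23.64 mC = 0.02364 C
490 uC = 0.00049 C
8.505 nC = 0.000000008505 C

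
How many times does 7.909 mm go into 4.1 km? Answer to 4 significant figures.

(4.1 × 10³) / (7.909 × 10⁻³) = 0.5184 × 10⁶

518400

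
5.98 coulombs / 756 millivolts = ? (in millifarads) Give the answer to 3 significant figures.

7910 millifarads

(5.98) / (756 × 10⁻³) = 0.0079101 × 10³ F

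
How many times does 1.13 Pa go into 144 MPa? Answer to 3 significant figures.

(144 × 10^6) / (1.13) = 127.4 × 10^6

127000000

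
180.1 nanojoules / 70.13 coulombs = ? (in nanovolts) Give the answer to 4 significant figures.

(180.1e-9) / (70.13) = 2.56809e-9 V

2.568 nanovolts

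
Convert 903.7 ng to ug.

0.9037 ug

nano = 10^-9, micro = 10^-6; factor is 10^-3.
903.7 × 10^-3 = 0.9037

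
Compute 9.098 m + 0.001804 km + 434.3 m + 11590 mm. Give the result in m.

456.792 m

In m:
  9.098 m → 9.098
  0.001804 km = 0.001804 × 10³ m = 1.804
  434.3 m → 434.3
  11590 mm = 11590 × 10⁻³ m = 11.59
Sum: 9.098 + 1.804 + 434.3 + 11.59 = 456.792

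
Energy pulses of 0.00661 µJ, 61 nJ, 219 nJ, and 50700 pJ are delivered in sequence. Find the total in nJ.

337.31 nJ

In nJ:
  0.00661 µJ = 0.00661 × 10^3 nJ = 6.61
  61 nJ → 61
  219 nJ → 219
  50700 pJ = 50700 × 10^-3 nJ = 50.7
Sum: 6.61 + 61 + 219 + 50.7 = 337.31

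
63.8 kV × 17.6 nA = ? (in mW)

63.8 × 10^3 × 17.6 × 10^-9 = 1122.88 × 10^-6 W

1.12288 mW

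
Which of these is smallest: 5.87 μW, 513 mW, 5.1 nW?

5.1 nW

5.87 μW = 0.00000587 W
513 mW = 0.513 W
5.1 nW = 0.0000000051 W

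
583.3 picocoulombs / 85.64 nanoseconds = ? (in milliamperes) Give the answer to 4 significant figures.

6.811 milliamperes

(583.3 × 10⁻¹²) / (85.64 × 10⁻⁹) = 6.81107 × 10⁻³ A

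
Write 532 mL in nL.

532000000 nL

milli = 1e-3, nano = 1e-9; factor is 1e6.
532 × 1e6 = 532000000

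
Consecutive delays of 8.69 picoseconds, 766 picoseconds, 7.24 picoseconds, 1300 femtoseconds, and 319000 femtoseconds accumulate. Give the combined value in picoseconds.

In picoseconds:
  8.69 picoseconds → 8.69
  766 picoseconds → 766
  7.24 picoseconds → 7.24
  1300 femtoseconds = 1300 × 10^-3 picoseconds = 1.3
  319000 femtoseconds = 319000 × 10^-3 picoseconds = 319
Sum: 8.69 + 766 + 7.24 + 1.3 + 319 = 1102.23

1102.23 picoseconds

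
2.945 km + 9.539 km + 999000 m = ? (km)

1011.484 km

In km:
  2.945 km → 2.945
  9.539 km → 9.539
  999000 m = 999000e-3 km = 999
Sum: 2.945 + 9.539 + 999 = 1011.484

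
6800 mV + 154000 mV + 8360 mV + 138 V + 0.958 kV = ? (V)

1265.16 V

In V:
  6800 mV = 6800e-3 V = 6.8
  154000 mV = 154000e-3 V = 154
  8360 mV = 8360e-3 V = 8.36
  138 V → 138
  0.958 kV = 0.958e3 V = 958
Sum: 6.8 + 154 + 8.36 + 138 + 958 = 1265.16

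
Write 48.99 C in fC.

(no prefix) = 10^0, femto = 10^-15; factor is 10^15.
48.99 × 10^15 = 48990000000000000

48990000000000000 fC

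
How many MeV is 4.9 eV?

0.0000049 MeV

(no prefix) = 10⁰, mega = 10⁶; factor is 10⁻⁶.
4.9 × 10⁻⁶ = 0.0000049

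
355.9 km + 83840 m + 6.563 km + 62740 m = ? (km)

In km:
  355.9 km → 355.9
  83840 m = 83840e-3 km = 83.84
  6.563 km → 6.563
  62740 m = 62740e-3 km = 62.74
Sum: 355.9 + 83.84 + 6.563 + 62.74 = 509.043

509.043 km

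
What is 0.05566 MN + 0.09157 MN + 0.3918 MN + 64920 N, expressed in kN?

In kN:
  0.05566 MN = 0.05566 × 10³ kN = 55.66
  0.09157 MN = 0.09157 × 10³ kN = 91.57
  0.3918 MN = 0.3918 × 10³ kN = 391.8
  64920 N = 64920 × 10⁻³ kN = 64.92
Sum: 55.66 + 91.57 + 391.8 + 64.92 = 603.95

603.95 kN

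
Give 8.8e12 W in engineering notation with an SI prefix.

= 8.8e12 W; 1e12 is tera.

8.8 TW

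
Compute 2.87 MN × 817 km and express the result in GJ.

2344.79 GJ

2.87 × 10⁶ × 817 × 10³ = 2344.79 × 10⁹ J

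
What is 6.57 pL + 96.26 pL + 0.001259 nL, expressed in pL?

In pL:
  6.57 pL → 6.57
  96.26 pL → 96.26
  0.001259 nL = 0.001259e3 pL = 1.259
Sum: 6.57 + 96.26 + 1.259 = 104.089

104.089 pL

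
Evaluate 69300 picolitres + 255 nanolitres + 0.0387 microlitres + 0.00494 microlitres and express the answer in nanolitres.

In nanolitres:
  69300 picolitres = 69300 × 10^-3 nanolitres = 69.3
  255 nanolitres → 255
  0.0387 microlitres = 0.0387 × 10^3 nanolitres = 38.7
  0.00494 microlitres = 0.00494 × 10^3 nanolitres = 4.94
Sum: 69.3 + 255 + 38.7 + 4.94 = 367.94

367.94 nanolitres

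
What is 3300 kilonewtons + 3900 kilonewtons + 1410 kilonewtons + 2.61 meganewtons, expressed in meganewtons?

11.22 meganewtons

In meganewtons:
  3300 kilonewtons = 3300e-3 meganewtons = 3.3
  3900 kilonewtons = 3900e-3 meganewtons = 3.9
  1410 kilonewtons = 1410e-3 meganewtons = 1.41
  2.61 meganewtons → 2.61
Sum: 3.3 + 3.9 + 1.41 + 2.61 = 11.22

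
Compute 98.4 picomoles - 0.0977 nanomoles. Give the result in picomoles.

In picomoles:
  98.4 picomoles → 98.4
  0.0977 nanomoles = 0.0977 × 10^3 picomoles = 97.7
Difference: 98.4 - 97.7 = 0.7

0.7 picomoles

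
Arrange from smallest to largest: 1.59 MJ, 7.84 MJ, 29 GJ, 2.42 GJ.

1.59 MJ = 1590000 J
7.84 MJ = 7840000 J
29 GJ = 29000000000 J
2.42 GJ = 2420000000 J

1.59 MJ < 7.84 MJ < 2.42 GJ < 29 GJ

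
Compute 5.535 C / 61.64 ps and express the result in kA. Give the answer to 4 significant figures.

(5.535) / (61.64 × 10^-12) = 0.0897956 × 10^12 A

89800000 kA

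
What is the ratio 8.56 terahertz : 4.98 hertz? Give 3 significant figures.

(8.56e12) / (4.98) = 1.719e12

1720000000000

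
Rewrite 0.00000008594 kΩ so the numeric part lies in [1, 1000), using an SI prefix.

= 85.94e-6 Ω; 1e-6 is micro.

85.94 µΩ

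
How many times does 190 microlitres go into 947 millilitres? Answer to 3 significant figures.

(947e-3) / (190e-6) = 4.984e3

4980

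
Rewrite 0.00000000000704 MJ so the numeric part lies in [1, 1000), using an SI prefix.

= 7.04 × 10⁻⁶ J; 10⁻⁶ is micro.

7.04 μJ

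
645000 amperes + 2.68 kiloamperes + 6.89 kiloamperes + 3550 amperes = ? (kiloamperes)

658.12 kiloamperes

In kiloamperes:
  645000 amperes = 645000e-3 kiloamperes = 645
  2.68 kiloamperes → 2.68
  6.89 kiloamperes → 6.89
  3550 amperes = 3550e-3 kiloamperes = 3.55
Sum: 645 + 2.68 + 6.89 + 3.55 = 658.12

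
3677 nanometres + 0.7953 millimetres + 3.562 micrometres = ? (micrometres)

In micrometres:
  3677 nanometres = 3677 × 10^-3 micrometres = 3.677
  0.7953 millimetres = 0.7953 × 10^3 micrometres = 795.3
  3.562 micrometres → 3.562
Sum: 3.677 + 795.3 + 3.562 = 802.539

802.539 micrometres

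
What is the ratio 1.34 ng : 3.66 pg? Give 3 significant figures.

(1.34e-9) / (3.66e-12) = 0.3661e3

366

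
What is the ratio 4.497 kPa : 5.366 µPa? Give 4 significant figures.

838100000

(4.497e3) / (5.366e-6) = 0.83805e9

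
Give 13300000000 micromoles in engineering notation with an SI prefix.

= 13.3 × 10³ moles; 10³ is kilo.

13.3 kilomoles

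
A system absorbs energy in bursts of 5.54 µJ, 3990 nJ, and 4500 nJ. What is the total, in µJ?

14.03 µJ

In µJ:
  5.54 µJ → 5.54
  3990 nJ = 3990 × 10⁻³ µJ = 3.99
  4500 nJ = 4500 × 10⁻³ µJ = 4.5
Sum: 5.54 + 3.99 + 4.5 = 14.03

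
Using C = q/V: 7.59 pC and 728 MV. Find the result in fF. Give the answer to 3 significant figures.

(7.59e-12) / (728e6) = 0.010426e-18 F

0.0000104 fF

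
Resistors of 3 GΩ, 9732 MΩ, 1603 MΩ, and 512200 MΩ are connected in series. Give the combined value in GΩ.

In GΩ:
  3 GΩ → 3
  9732 MΩ = 9732e-3 GΩ = 9.732
  1603 MΩ = 1603e-3 GΩ = 1.603
  512200 MΩ = 512200e-3 GΩ = 512.2
Sum: 3 + 9.732 + 1.603 + 512.2 = 526.535

526.535 GΩ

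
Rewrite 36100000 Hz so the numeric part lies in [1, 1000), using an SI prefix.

= 36.1 × 10⁶ Hz; 10⁶ is mega.

36.1 MHz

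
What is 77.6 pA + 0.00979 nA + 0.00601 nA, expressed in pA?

In pA:
  77.6 pA → 77.6
  0.00979 nA = 0.00979 × 10^3 pA = 9.79
  0.00601 nA = 0.00601 × 10^3 pA = 6.01
Sum: 77.6 + 9.79 + 6.01 = 93.4

93.4 pA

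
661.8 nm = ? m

nano = 10⁻⁹, (no prefix) = 10⁰; factor is 10⁻⁹.
661.8 × 10⁻⁹ = 0.0000006618

0.0000006618 m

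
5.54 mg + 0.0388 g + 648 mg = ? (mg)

In mg:
  5.54 mg → 5.54
  0.0388 g = 0.0388 × 10³ mg = 38.8
  648 mg → 648
Sum: 5.54 + 38.8 + 648 = 692.34

692.34 mg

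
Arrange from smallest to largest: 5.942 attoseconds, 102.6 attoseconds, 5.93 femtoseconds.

5.942 attoseconds = 0.000000000000000005942 seconds
102.6 attoseconds = 0.0000000000000001026 seconds
5.93 femtoseconds = 0.00000000000000593 seconds

5.942 attoseconds < 102.6 attoseconds < 5.93 femtoseconds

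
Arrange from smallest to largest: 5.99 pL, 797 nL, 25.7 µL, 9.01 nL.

5.99 pL < 9.01 nL < 797 nL < 25.7 µL

5.99 pL = 0.00000000000599 L
797 nL = 0.000000797 L
25.7 µL = 0.0000257 L
9.01 nL = 0.00000000901 L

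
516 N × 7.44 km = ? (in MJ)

516 × 7.44 × 10^3 = 3839.04 × 10^3 J

3.83904 MJ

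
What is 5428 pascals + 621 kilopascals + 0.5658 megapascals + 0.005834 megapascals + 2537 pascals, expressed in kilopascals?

1200.599 kilopascals

In kilopascals:
  5428 pascals = 5428e-3 kilopascals = 5.428
  621 kilopascals → 621
  0.5658 megapascals = 0.5658e3 kilopascals = 565.8
  0.005834 megapascals = 0.005834e3 kilopascals = 5.834
  2537 pascals = 2537e-3 kilopascals = 2.537
Sum: 5.428 + 621 + 565.8 + 5.834 + 2.537 = 1200.599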